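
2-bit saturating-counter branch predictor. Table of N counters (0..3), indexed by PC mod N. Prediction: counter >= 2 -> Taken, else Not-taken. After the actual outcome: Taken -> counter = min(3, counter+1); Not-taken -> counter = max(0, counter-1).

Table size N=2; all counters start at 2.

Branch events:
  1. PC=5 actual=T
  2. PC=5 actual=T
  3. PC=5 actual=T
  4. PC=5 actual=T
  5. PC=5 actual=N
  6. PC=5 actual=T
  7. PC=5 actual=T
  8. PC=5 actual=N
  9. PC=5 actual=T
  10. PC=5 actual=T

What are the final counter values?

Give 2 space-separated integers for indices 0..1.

Answer: 2 3

Derivation:
Ev 1: PC=5 idx=1 pred=T actual=T -> ctr[1]=3
Ev 2: PC=5 idx=1 pred=T actual=T -> ctr[1]=3
Ev 3: PC=5 idx=1 pred=T actual=T -> ctr[1]=3
Ev 4: PC=5 idx=1 pred=T actual=T -> ctr[1]=3
Ev 5: PC=5 idx=1 pred=T actual=N -> ctr[1]=2
Ev 6: PC=5 idx=1 pred=T actual=T -> ctr[1]=3
Ev 7: PC=5 idx=1 pred=T actual=T -> ctr[1]=3
Ev 8: PC=5 idx=1 pred=T actual=N -> ctr[1]=2
Ev 9: PC=5 idx=1 pred=T actual=T -> ctr[1]=3
Ev 10: PC=5 idx=1 pred=T actual=T -> ctr[1]=3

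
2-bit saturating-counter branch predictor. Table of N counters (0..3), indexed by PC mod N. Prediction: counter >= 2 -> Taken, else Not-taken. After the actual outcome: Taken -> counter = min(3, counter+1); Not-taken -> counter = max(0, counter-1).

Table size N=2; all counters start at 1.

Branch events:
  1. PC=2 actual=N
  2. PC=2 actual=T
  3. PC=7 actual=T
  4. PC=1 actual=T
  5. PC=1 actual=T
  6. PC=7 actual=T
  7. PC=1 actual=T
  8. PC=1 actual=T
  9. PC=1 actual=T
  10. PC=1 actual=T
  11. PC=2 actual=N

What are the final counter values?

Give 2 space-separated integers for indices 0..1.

Answer: 0 3

Derivation:
Ev 1: PC=2 idx=0 pred=N actual=N -> ctr[0]=0
Ev 2: PC=2 idx=0 pred=N actual=T -> ctr[0]=1
Ev 3: PC=7 idx=1 pred=N actual=T -> ctr[1]=2
Ev 4: PC=1 idx=1 pred=T actual=T -> ctr[1]=3
Ev 5: PC=1 idx=1 pred=T actual=T -> ctr[1]=3
Ev 6: PC=7 idx=1 pred=T actual=T -> ctr[1]=3
Ev 7: PC=1 idx=1 pred=T actual=T -> ctr[1]=3
Ev 8: PC=1 idx=1 pred=T actual=T -> ctr[1]=3
Ev 9: PC=1 idx=1 pred=T actual=T -> ctr[1]=3
Ev 10: PC=1 idx=1 pred=T actual=T -> ctr[1]=3
Ev 11: PC=2 idx=0 pred=N actual=N -> ctr[0]=0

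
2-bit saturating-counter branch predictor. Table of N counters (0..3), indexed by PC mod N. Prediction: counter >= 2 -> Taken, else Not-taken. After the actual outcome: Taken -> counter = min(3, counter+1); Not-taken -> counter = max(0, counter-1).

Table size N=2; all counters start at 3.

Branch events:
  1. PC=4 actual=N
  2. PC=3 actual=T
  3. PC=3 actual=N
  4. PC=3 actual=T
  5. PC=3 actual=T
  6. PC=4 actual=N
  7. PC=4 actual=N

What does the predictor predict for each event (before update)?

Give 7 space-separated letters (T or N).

Answer: T T T T T T N

Derivation:
Ev 1: PC=4 idx=0 pred=T actual=N -> ctr[0]=2
Ev 2: PC=3 idx=1 pred=T actual=T -> ctr[1]=3
Ev 3: PC=3 idx=1 pred=T actual=N -> ctr[1]=2
Ev 4: PC=3 idx=1 pred=T actual=T -> ctr[1]=3
Ev 5: PC=3 idx=1 pred=T actual=T -> ctr[1]=3
Ev 6: PC=4 idx=0 pred=T actual=N -> ctr[0]=1
Ev 7: PC=4 idx=0 pred=N actual=N -> ctr[0]=0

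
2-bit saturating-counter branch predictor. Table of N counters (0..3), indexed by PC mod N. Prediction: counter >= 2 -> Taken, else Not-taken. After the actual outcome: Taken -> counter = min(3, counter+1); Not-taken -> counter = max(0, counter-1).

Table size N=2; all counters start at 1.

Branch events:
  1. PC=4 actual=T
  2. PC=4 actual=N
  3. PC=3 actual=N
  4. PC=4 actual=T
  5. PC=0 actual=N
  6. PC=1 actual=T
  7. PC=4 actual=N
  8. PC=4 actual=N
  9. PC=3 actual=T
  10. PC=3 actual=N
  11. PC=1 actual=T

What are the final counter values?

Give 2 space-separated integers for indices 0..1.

Ev 1: PC=4 idx=0 pred=N actual=T -> ctr[0]=2
Ev 2: PC=4 idx=0 pred=T actual=N -> ctr[0]=1
Ev 3: PC=3 idx=1 pred=N actual=N -> ctr[1]=0
Ev 4: PC=4 idx=0 pred=N actual=T -> ctr[0]=2
Ev 5: PC=0 idx=0 pred=T actual=N -> ctr[0]=1
Ev 6: PC=1 idx=1 pred=N actual=T -> ctr[1]=1
Ev 7: PC=4 idx=0 pred=N actual=N -> ctr[0]=0
Ev 8: PC=4 idx=0 pred=N actual=N -> ctr[0]=0
Ev 9: PC=3 idx=1 pred=N actual=T -> ctr[1]=2
Ev 10: PC=3 idx=1 pred=T actual=N -> ctr[1]=1
Ev 11: PC=1 idx=1 pred=N actual=T -> ctr[1]=2

Answer: 0 2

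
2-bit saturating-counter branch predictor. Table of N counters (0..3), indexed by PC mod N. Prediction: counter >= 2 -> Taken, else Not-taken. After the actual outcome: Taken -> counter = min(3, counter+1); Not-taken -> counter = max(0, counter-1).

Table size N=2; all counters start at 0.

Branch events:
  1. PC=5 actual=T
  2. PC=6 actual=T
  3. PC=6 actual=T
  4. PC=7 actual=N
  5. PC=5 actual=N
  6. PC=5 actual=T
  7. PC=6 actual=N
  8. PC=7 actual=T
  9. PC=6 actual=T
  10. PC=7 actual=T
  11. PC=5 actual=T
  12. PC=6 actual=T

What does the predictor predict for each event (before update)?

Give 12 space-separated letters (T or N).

Ev 1: PC=5 idx=1 pred=N actual=T -> ctr[1]=1
Ev 2: PC=6 idx=0 pred=N actual=T -> ctr[0]=1
Ev 3: PC=6 idx=0 pred=N actual=T -> ctr[0]=2
Ev 4: PC=7 idx=1 pred=N actual=N -> ctr[1]=0
Ev 5: PC=5 idx=1 pred=N actual=N -> ctr[1]=0
Ev 6: PC=5 idx=1 pred=N actual=T -> ctr[1]=1
Ev 7: PC=6 idx=0 pred=T actual=N -> ctr[0]=1
Ev 8: PC=7 idx=1 pred=N actual=T -> ctr[1]=2
Ev 9: PC=6 idx=0 pred=N actual=T -> ctr[0]=2
Ev 10: PC=7 idx=1 pred=T actual=T -> ctr[1]=3
Ev 11: PC=5 idx=1 pred=T actual=T -> ctr[1]=3
Ev 12: PC=6 idx=0 pred=T actual=T -> ctr[0]=3

Answer: N N N N N N T N N T T T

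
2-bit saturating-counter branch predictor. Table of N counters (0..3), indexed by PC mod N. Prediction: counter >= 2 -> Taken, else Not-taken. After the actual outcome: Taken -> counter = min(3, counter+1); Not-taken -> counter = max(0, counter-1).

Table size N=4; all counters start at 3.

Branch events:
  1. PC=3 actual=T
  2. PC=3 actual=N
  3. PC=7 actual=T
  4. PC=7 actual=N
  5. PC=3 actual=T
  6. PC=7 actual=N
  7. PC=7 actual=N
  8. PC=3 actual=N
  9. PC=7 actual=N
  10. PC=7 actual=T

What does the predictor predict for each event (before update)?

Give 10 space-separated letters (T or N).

Ev 1: PC=3 idx=3 pred=T actual=T -> ctr[3]=3
Ev 2: PC=3 idx=3 pred=T actual=N -> ctr[3]=2
Ev 3: PC=7 idx=3 pred=T actual=T -> ctr[3]=3
Ev 4: PC=7 idx=3 pred=T actual=N -> ctr[3]=2
Ev 5: PC=3 idx=3 pred=T actual=T -> ctr[3]=3
Ev 6: PC=7 idx=3 pred=T actual=N -> ctr[3]=2
Ev 7: PC=7 idx=3 pred=T actual=N -> ctr[3]=1
Ev 8: PC=3 idx=3 pred=N actual=N -> ctr[3]=0
Ev 9: PC=7 idx=3 pred=N actual=N -> ctr[3]=0
Ev 10: PC=7 idx=3 pred=N actual=T -> ctr[3]=1

Answer: T T T T T T T N N N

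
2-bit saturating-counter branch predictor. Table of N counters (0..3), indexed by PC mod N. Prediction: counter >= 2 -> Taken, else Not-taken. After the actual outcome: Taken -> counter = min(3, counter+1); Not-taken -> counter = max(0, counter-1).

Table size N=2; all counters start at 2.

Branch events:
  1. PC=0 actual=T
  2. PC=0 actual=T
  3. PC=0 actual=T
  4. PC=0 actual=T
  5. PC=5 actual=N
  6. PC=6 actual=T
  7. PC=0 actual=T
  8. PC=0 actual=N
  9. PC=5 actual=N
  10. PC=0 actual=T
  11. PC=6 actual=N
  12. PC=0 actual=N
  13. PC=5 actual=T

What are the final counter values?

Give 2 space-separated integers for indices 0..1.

Answer: 1 1

Derivation:
Ev 1: PC=0 idx=0 pred=T actual=T -> ctr[0]=3
Ev 2: PC=0 idx=0 pred=T actual=T -> ctr[0]=3
Ev 3: PC=0 idx=0 pred=T actual=T -> ctr[0]=3
Ev 4: PC=0 idx=0 pred=T actual=T -> ctr[0]=3
Ev 5: PC=5 idx=1 pred=T actual=N -> ctr[1]=1
Ev 6: PC=6 idx=0 pred=T actual=T -> ctr[0]=3
Ev 7: PC=0 idx=0 pred=T actual=T -> ctr[0]=3
Ev 8: PC=0 idx=0 pred=T actual=N -> ctr[0]=2
Ev 9: PC=5 idx=1 pred=N actual=N -> ctr[1]=0
Ev 10: PC=0 idx=0 pred=T actual=T -> ctr[0]=3
Ev 11: PC=6 idx=0 pred=T actual=N -> ctr[0]=2
Ev 12: PC=0 idx=0 pred=T actual=N -> ctr[0]=1
Ev 13: PC=5 idx=1 pred=N actual=T -> ctr[1]=1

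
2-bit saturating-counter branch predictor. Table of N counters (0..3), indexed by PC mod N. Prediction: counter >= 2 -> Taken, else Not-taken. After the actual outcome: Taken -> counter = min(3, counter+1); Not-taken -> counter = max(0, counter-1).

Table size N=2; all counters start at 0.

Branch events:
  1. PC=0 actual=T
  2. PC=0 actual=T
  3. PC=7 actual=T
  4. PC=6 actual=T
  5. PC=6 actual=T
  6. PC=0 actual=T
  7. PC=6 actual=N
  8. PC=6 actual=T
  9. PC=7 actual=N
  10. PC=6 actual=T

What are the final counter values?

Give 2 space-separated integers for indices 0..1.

Ev 1: PC=0 idx=0 pred=N actual=T -> ctr[0]=1
Ev 2: PC=0 idx=0 pred=N actual=T -> ctr[0]=2
Ev 3: PC=7 idx=1 pred=N actual=T -> ctr[1]=1
Ev 4: PC=6 idx=0 pred=T actual=T -> ctr[0]=3
Ev 5: PC=6 idx=0 pred=T actual=T -> ctr[0]=3
Ev 6: PC=0 idx=0 pred=T actual=T -> ctr[0]=3
Ev 7: PC=6 idx=0 pred=T actual=N -> ctr[0]=2
Ev 8: PC=6 idx=0 pred=T actual=T -> ctr[0]=3
Ev 9: PC=7 idx=1 pred=N actual=N -> ctr[1]=0
Ev 10: PC=6 idx=0 pred=T actual=T -> ctr[0]=3

Answer: 3 0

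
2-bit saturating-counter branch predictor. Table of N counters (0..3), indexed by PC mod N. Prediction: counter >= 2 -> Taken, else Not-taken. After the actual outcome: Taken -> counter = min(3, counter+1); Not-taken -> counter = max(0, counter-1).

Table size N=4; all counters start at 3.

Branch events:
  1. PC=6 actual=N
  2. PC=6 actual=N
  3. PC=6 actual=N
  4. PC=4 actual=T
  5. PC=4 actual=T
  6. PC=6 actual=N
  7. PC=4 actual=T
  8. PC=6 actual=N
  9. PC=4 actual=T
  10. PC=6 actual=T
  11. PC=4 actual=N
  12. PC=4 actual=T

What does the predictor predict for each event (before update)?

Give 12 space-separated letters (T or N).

Ev 1: PC=6 idx=2 pred=T actual=N -> ctr[2]=2
Ev 2: PC=6 idx=2 pred=T actual=N -> ctr[2]=1
Ev 3: PC=6 idx=2 pred=N actual=N -> ctr[2]=0
Ev 4: PC=4 idx=0 pred=T actual=T -> ctr[0]=3
Ev 5: PC=4 idx=0 pred=T actual=T -> ctr[0]=3
Ev 6: PC=6 idx=2 pred=N actual=N -> ctr[2]=0
Ev 7: PC=4 idx=0 pred=T actual=T -> ctr[0]=3
Ev 8: PC=6 idx=2 pred=N actual=N -> ctr[2]=0
Ev 9: PC=4 idx=0 pred=T actual=T -> ctr[0]=3
Ev 10: PC=6 idx=2 pred=N actual=T -> ctr[2]=1
Ev 11: PC=4 idx=0 pred=T actual=N -> ctr[0]=2
Ev 12: PC=4 idx=0 pred=T actual=T -> ctr[0]=3

Answer: T T N T T N T N T N T T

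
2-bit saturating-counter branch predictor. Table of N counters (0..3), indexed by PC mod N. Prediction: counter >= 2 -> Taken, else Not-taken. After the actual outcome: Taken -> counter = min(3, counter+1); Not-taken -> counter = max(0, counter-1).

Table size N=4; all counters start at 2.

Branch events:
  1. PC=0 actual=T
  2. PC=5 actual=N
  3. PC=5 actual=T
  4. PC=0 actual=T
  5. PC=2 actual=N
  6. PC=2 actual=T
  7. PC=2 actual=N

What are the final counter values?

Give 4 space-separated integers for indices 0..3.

Ev 1: PC=0 idx=0 pred=T actual=T -> ctr[0]=3
Ev 2: PC=5 idx=1 pred=T actual=N -> ctr[1]=1
Ev 3: PC=5 idx=1 pred=N actual=T -> ctr[1]=2
Ev 4: PC=0 idx=0 pred=T actual=T -> ctr[0]=3
Ev 5: PC=2 idx=2 pred=T actual=N -> ctr[2]=1
Ev 6: PC=2 idx=2 pred=N actual=T -> ctr[2]=2
Ev 7: PC=2 idx=2 pred=T actual=N -> ctr[2]=1

Answer: 3 2 1 2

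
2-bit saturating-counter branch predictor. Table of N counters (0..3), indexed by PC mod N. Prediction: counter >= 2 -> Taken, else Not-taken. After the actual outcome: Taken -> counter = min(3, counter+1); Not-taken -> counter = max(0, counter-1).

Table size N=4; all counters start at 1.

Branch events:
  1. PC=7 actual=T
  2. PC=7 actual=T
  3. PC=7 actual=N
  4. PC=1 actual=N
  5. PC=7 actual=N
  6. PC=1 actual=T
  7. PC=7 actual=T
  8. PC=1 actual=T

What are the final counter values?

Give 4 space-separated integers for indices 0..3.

Ev 1: PC=7 idx=3 pred=N actual=T -> ctr[3]=2
Ev 2: PC=7 idx=3 pred=T actual=T -> ctr[3]=3
Ev 3: PC=7 idx=3 pred=T actual=N -> ctr[3]=2
Ev 4: PC=1 idx=1 pred=N actual=N -> ctr[1]=0
Ev 5: PC=7 idx=3 pred=T actual=N -> ctr[3]=1
Ev 6: PC=1 idx=1 pred=N actual=T -> ctr[1]=1
Ev 7: PC=7 idx=3 pred=N actual=T -> ctr[3]=2
Ev 8: PC=1 idx=1 pred=N actual=T -> ctr[1]=2

Answer: 1 2 1 2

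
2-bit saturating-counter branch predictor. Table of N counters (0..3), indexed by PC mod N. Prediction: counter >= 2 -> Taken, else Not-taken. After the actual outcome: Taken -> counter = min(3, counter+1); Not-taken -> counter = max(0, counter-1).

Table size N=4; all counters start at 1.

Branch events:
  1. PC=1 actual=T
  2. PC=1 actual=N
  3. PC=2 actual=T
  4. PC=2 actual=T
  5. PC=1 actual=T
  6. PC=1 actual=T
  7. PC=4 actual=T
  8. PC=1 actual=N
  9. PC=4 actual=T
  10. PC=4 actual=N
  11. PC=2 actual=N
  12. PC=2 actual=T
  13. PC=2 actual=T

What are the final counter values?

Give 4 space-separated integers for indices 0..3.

Answer: 2 2 3 1

Derivation:
Ev 1: PC=1 idx=1 pred=N actual=T -> ctr[1]=2
Ev 2: PC=1 idx=1 pred=T actual=N -> ctr[1]=1
Ev 3: PC=2 idx=2 pred=N actual=T -> ctr[2]=2
Ev 4: PC=2 idx=2 pred=T actual=T -> ctr[2]=3
Ev 5: PC=1 idx=1 pred=N actual=T -> ctr[1]=2
Ev 6: PC=1 idx=1 pred=T actual=T -> ctr[1]=3
Ev 7: PC=4 idx=0 pred=N actual=T -> ctr[0]=2
Ev 8: PC=1 idx=1 pred=T actual=N -> ctr[1]=2
Ev 9: PC=4 idx=0 pred=T actual=T -> ctr[0]=3
Ev 10: PC=4 idx=0 pred=T actual=N -> ctr[0]=2
Ev 11: PC=2 idx=2 pred=T actual=N -> ctr[2]=2
Ev 12: PC=2 idx=2 pred=T actual=T -> ctr[2]=3
Ev 13: PC=2 idx=2 pred=T actual=T -> ctr[2]=3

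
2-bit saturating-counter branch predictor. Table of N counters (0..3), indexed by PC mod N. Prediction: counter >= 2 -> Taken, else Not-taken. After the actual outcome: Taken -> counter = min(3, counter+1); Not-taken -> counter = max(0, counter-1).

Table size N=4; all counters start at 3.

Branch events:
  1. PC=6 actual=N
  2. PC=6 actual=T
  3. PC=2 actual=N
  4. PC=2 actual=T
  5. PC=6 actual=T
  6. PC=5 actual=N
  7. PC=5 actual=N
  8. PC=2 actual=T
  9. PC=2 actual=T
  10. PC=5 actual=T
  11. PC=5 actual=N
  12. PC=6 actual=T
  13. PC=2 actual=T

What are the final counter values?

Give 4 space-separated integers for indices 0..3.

Answer: 3 1 3 3

Derivation:
Ev 1: PC=6 idx=2 pred=T actual=N -> ctr[2]=2
Ev 2: PC=6 idx=2 pred=T actual=T -> ctr[2]=3
Ev 3: PC=2 idx=2 pred=T actual=N -> ctr[2]=2
Ev 4: PC=2 idx=2 pred=T actual=T -> ctr[2]=3
Ev 5: PC=6 idx=2 pred=T actual=T -> ctr[2]=3
Ev 6: PC=5 idx=1 pred=T actual=N -> ctr[1]=2
Ev 7: PC=5 idx=1 pred=T actual=N -> ctr[1]=1
Ev 8: PC=2 idx=2 pred=T actual=T -> ctr[2]=3
Ev 9: PC=2 idx=2 pred=T actual=T -> ctr[2]=3
Ev 10: PC=5 idx=1 pred=N actual=T -> ctr[1]=2
Ev 11: PC=5 idx=1 pred=T actual=N -> ctr[1]=1
Ev 12: PC=6 idx=2 pred=T actual=T -> ctr[2]=3
Ev 13: PC=2 idx=2 pred=T actual=T -> ctr[2]=3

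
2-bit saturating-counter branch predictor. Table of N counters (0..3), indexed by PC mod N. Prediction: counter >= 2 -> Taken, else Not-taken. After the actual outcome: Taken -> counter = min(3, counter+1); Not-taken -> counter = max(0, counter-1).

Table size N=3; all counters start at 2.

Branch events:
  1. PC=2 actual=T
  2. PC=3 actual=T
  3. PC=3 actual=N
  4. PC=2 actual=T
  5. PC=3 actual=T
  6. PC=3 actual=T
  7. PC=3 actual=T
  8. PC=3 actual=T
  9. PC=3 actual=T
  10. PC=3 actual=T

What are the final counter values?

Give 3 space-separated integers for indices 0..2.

Ev 1: PC=2 idx=2 pred=T actual=T -> ctr[2]=3
Ev 2: PC=3 idx=0 pred=T actual=T -> ctr[0]=3
Ev 3: PC=3 idx=0 pred=T actual=N -> ctr[0]=2
Ev 4: PC=2 idx=2 pred=T actual=T -> ctr[2]=3
Ev 5: PC=3 idx=0 pred=T actual=T -> ctr[0]=3
Ev 6: PC=3 idx=0 pred=T actual=T -> ctr[0]=3
Ev 7: PC=3 idx=0 pred=T actual=T -> ctr[0]=3
Ev 8: PC=3 idx=0 pred=T actual=T -> ctr[0]=3
Ev 9: PC=3 idx=0 pred=T actual=T -> ctr[0]=3
Ev 10: PC=3 idx=0 pred=T actual=T -> ctr[0]=3

Answer: 3 2 3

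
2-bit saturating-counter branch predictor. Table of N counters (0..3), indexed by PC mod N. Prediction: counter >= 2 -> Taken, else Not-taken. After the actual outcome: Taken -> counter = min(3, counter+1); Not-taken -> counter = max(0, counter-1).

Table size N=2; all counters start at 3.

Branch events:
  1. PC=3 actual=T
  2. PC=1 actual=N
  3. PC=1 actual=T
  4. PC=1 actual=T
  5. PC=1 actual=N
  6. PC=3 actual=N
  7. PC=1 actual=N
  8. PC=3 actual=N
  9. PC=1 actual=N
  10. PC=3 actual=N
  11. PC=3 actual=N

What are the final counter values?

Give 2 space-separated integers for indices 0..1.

Answer: 3 0

Derivation:
Ev 1: PC=3 idx=1 pred=T actual=T -> ctr[1]=3
Ev 2: PC=1 idx=1 pred=T actual=N -> ctr[1]=2
Ev 3: PC=1 idx=1 pred=T actual=T -> ctr[1]=3
Ev 4: PC=1 idx=1 pred=T actual=T -> ctr[1]=3
Ev 5: PC=1 idx=1 pred=T actual=N -> ctr[1]=2
Ev 6: PC=3 idx=1 pred=T actual=N -> ctr[1]=1
Ev 7: PC=1 idx=1 pred=N actual=N -> ctr[1]=0
Ev 8: PC=3 idx=1 pred=N actual=N -> ctr[1]=0
Ev 9: PC=1 idx=1 pred=N actual=N -> ctr[1]=0
Ev 10: PC=3 idx=1 pred=N actual=N -> ctr[1]=0
Ev 11: PC=3 idx=1 pred=N actual=N -> ctr[1]=0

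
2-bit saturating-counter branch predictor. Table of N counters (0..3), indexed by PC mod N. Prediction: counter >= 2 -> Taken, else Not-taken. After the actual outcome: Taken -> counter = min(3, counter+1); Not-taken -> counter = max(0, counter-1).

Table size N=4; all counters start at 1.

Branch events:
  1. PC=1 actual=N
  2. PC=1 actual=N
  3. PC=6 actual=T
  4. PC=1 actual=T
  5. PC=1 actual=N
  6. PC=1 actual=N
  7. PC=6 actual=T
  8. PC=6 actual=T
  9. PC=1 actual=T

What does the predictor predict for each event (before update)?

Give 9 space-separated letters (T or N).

Answer: N N N N N N T T N

Derivation:
Ev 1: PC=1 idx=1 pred=N actual=N -> ctr[1]=0
Ev 2: PC=1 idx=1 pred=N actual=N -> ctr[1]=0
Ev 3: PC=6 idx=2 pred=N actual=T -> ctr[2]=2
Ev 4: PC=1 idx=1 pred=N actual=T -> ctr[1]=1
Ev 5: PC=1 idx=1 pred=N actual=N -> ctr[1]=0
Ev 6: PC=1 idx=1 pred=N actual=N -> ctr[1]=0
Ev 7: PC=6 idx=2 pred=T actual=T -> ctr[2]=3
Ev 8: PC=6 idx=2 pred=T actual=T -> ctr[2]=3
Ev 9: PC=1 idx=1 pred=N actual=T -> ctr[1]=1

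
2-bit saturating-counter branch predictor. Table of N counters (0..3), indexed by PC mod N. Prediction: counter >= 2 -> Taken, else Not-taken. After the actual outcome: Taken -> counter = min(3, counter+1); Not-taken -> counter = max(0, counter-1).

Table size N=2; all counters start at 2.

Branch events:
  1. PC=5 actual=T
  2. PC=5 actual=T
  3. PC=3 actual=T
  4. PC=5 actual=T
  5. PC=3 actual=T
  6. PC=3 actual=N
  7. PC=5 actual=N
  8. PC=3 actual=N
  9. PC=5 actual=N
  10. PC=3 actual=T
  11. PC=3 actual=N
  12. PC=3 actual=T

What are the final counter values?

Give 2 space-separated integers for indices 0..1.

Answer: 2 1

Derivation:
Ev 1: PC=5 idx=1 pred=T actual=T -> ctr[1]=3
Ev 2: PC=5 idx=1 pred=T actual=T -> ctr[1]=3
Ev 3: PC=3 idx=1 pred=T actual=T -> ctr[1]=3
Ev 4: PC=5 idx=1 pred=T actual=T -> ctr[1]=3
Ev 5: PC=3 idx=1 pred=T actual=T -> ctr[1]=3
Ev 6: PC=3 idx=1 pred=T actual=N -> ctr[1]=2
Ev 7: PC=5 idx=1 pred=T actual=N -> ctr[1]=1
Ev 8: PC=3 idx=1 pred=N actual=N -> ctr[1]=0
Ev 9: PC=5 idx=1 pred=N actual=N -> ctr[1]=0
Ev 10: PC=3 idx=1 pred=N actual=T -> ctr[1]=1
Ev 11: PC=3 idx=1 pred=N actual=N -> ctr[1]=0
Ev 12: PC=3 idx=1 pred=N actual=T -> ctr[1]=1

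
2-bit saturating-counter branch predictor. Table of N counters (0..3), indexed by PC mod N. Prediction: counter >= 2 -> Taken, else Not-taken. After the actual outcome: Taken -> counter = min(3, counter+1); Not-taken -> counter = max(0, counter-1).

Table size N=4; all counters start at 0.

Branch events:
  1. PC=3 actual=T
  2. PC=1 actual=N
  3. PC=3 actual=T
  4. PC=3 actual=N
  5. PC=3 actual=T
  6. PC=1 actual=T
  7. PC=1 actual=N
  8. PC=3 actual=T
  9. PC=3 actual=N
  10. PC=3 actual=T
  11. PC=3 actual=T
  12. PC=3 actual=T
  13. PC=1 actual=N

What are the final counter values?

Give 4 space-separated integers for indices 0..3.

Answer: 0 0 0 3

Derivation:
Ev 1: PC=3 idx=3 pred=N actual=T -> ctr[3]=1
Ev 2: PC=1 idx=1 pred=N actual=N -> ctr[1]=0
Ev 3: PC=3 idx=3 pred=N actual=T -> ctr[3]=2
Ev 4: PC=3 idx=3 pred=T actual=N -> ctr[3]=1
Ev 5: PC=3 idx=3 pred=N actual=T -> ctr[3]=2
Ev 6: PC=1 idx=1 pred=N actual=T -> ctr[1]=1
Ev 7: PC=1 idx=1 pred=N actual=N -> ctr[1]=0
Ev 8: PC=3 idx=3 pred=T actual=T -> ctr[3]=3
Ev 9: PC=3 idx=3 pred=T actual=N -> ctr[3]=2
Ev 10: PC=3 idx=3 pred=T actual=T -> ctr[3]=3
Ev 11: PC=3 idx=3 pred=T actual=T -> ctr[3]=3
Ev 12: PC=3 idx=3 pred=T actual=T -> ctr[3]=3
Ev 13: PC=1 idx=1 pred=N actual=N -> ctr[1]=0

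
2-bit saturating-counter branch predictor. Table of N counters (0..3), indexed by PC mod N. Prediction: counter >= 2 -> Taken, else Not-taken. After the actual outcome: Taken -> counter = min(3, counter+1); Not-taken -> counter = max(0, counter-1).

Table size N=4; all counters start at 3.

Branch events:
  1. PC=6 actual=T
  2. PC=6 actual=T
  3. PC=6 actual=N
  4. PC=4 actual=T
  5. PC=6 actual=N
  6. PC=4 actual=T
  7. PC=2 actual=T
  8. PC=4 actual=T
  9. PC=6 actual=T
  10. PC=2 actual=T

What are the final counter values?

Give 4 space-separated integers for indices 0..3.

Ev 1: PC=6 idx=2 pred=T actual=T -> ctr[2]=3
Ev 2: PC=6 idx=2 pred=T actual=T -> ctr[2]=3
Ev 3: PC=6 idx=2 pred=T actual=N -> ctr[2]=2
Ev 4: PC=4 idx=0 pred=T actual=T -> ctr[0]=3
Ev 5: PC=6 idx=2 pred=T actual=N -> ctr[2]=1
Ev 6: PC=4 idx=0 pred=T actual=T -> ctr[0]=3
Ev 7: PC=2 idx=2 pred=N actual=T -> ctr[2]=2
Ev 8: PC=4 idx=0 pred=T actual=T -> ctr[0]=3
Ev 9: PC=6 idx=2 pred=T actual=T -> ctr[2]=3
Ev 10: PC=2 idx=2 pred=T actual=T -> ctr[2]=3

Answer: 3 3 3 3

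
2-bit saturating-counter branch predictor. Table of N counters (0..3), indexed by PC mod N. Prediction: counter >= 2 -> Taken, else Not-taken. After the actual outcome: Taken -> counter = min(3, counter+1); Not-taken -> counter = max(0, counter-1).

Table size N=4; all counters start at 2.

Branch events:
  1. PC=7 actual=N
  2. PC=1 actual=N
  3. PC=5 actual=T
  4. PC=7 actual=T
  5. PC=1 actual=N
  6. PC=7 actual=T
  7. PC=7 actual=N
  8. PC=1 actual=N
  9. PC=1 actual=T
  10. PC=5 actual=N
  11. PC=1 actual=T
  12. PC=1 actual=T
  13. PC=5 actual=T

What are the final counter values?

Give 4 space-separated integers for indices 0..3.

Answer: 2 3 2 2

Derivation:
Ev 1: PC=7 idx=3 pred=T actual=N -> ctr[3]=1
Ev 2: PC=1 idx=1 pred=T actual=N -> ctr[1]=1
Ev 3: PC=5 idx=1 pred=N actual=T -> ctr[1]=2
Ev 4: PC=7 idx=3 pred=N actual=T -> ctr[3]=2
Ev 5: PC=1 idx=1 pred=T actual=N -> ctr[1]=1
Ev 6: PC=7 idx=3 pred=T actual=T -> ctr[3]=3
Ev 7: PC=7 idx=3 pred=T actual=N -> ctr[3]=2
Ev 8: PC=1 idx=1 pred=N actual=N -> ctr[1]=0
Ev 9: PC=1 idx=1 pred=N actual=T -> ctr[1]=1
Ev 10: PC=5 idx=1 pred=N actual=N -> ctr[1]=0
Ev 11: PC=1 idx=1 pred=N actual=T -> ctr[1]=1
Ev 12: PC=1 idx=1 pred=N actual=T -> ctr[1]=2
Ev 13: PC=5 idx=1 pred=T actual=T -> ctr[1]=3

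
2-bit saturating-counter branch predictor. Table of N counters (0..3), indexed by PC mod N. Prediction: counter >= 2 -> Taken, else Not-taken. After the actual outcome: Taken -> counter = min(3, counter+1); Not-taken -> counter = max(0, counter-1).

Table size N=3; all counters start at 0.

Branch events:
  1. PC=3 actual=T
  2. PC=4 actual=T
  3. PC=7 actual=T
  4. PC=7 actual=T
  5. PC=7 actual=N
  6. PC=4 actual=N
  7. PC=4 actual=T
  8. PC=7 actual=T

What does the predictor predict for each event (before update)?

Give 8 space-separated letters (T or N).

Answer: N N N T T T N T

Derivation:
Ev 1: PC=3 idx=0 pred=N actual=T -> ctr[0]=1
Ev 2: PC=4 idx=1 pred=N actual=T -> ctr[1]=1
Ev 3: PC=7 idx=1 pred=N actual=T -> ctr[1]=2
Ev 4: PC=7 idx=1 pred=T actual=T -> ctr[1]=3
Ev 5: PC=7 idx=1 pred=T actual=N -> ctr[1]=2
Ev 6: PC=4 idx=1 pred=T actual=N -> ctr[1]=1
Ev 7: PC=4 idx=1 pred=N actual=T -> ctr[1]=2
Ev 8: PC=7 idx=1 pred=T actual=T -> ctr[1]=3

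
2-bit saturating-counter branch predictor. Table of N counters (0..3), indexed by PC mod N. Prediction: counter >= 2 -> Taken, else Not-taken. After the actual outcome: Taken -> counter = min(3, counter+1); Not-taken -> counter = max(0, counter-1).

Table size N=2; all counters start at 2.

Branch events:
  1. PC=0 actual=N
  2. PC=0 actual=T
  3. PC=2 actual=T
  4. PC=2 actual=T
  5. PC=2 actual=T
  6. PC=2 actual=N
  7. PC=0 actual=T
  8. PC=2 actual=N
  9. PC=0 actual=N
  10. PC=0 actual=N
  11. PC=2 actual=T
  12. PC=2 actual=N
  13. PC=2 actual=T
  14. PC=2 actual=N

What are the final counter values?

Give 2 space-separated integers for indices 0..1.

Answer: 0 2

Derivation:
Ev 1: PC=0 idx=0 pred=T actual=N -> ctr[0]=1
Ev 2: PC=0 idx=0 pred=N actual=T -> ctr[0]=2
Ev 3: PC=2 idx=0 pred=T actual=T -> ctr[0]=3
Ev 4: PC=2 idx=0 pred=T actual=T -> ctr[0]=3
Ev 5: PC=2 idx=0 pred=T actual=T -> ctr[0]=3
Ev 6: PC=2 idx=0 pred=T actual=N -> ctr[0]=2
Ev 7: PC=0 idx=0 pred=T actual=T -> ctr[0]=3
Ev 8: PC=2 idx=0 pred=T actual=N -> ctr[0]=2
Ev 9: PC=0 idx=0 pred=T actual=N -> ctr[0]=1
Ev 10: PC=0 idx=0 pred=N actual=N -> ctr[0]=0
Ev 11: PC=2 idx=0 pred=N actual=T -> ctr[0]=1
Ev 12: PC=2 idx=0 pred=N actual=N -> ctr[0]=0
Ev 13: PC=2 idx=0 pred=N actual=T -> ctr[0]=1
Ev 14: PC=2 idx=0 pred=N actual=N -> ctr[0]=0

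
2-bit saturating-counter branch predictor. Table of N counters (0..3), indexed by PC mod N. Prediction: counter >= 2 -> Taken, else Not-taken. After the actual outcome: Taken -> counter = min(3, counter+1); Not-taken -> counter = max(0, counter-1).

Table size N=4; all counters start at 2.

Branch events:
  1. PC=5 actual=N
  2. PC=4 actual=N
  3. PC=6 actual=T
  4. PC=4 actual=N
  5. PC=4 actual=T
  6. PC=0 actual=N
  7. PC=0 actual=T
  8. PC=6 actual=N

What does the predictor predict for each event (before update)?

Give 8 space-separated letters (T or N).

Ev 1: PC=5 idx=1 pred=T actual=N -> ctr[1]=1
Ev 2: PC=4 idx=0 pred=T actual=N -> ctr[0]=1
Ev 3: PC=6 idx=2 pred=T actual=T -> ctr[2]=3
Ev 4: PC=4 idx=0 pred=N actual=N -> ctr[0]=0
Ev 5: PC=4 idx=0 pred=N actual=T -> ctr[0]=1
Ev 6: PC=0 idx=0 pred=N actual=N -> ctr[0]=0
Ev 7: PC=0 idx=0 pred=N actual=T -> ctr[0]=1
Ev 8: PC=6 idx=2 pred=T actual=N -> ctr[2]=2

Answer: T T T N N N N T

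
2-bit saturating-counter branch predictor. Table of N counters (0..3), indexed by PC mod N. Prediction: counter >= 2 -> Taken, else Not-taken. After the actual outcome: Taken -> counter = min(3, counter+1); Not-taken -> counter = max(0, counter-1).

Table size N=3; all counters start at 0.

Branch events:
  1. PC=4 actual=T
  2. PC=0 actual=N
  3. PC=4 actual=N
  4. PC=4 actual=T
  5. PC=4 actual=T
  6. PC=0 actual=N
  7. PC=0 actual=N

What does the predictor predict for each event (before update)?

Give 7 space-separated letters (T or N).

Ev 1: PC=4 idx=1 pred=N actual=T -> ctr[1]=1
Ev 2: PC=0 idx=0 pred=N actual=N -> ctr[0]=0
Ev 3: PC=4 idx=1 pred=N actual=N -> ctr[1]=0
Ev 4: PC=4 idx=1 pred=N actual=T -> ctr[1]=1
Ev 5: PC=4 idx=1 pred=N actual=T -> ctr[1]=2
Ev 6: PC=0 idx=0 pred=N actual=N -> ctr[0]=0
Ev 7: PC=0 idx=0 pred=N actual=N -> ctr[0]=0

Answer: N N N N N N N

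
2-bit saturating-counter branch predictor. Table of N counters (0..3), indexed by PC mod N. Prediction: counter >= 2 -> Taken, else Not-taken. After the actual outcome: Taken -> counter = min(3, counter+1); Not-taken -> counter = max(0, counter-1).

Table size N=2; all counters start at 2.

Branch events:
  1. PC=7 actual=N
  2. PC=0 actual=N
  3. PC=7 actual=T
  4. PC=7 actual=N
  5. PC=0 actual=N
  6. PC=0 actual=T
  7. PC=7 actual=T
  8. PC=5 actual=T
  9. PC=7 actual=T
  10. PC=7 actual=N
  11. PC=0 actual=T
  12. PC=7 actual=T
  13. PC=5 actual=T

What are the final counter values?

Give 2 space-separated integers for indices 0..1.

Ev 1: PC=7 idx=1 pred=T actual=N -> ctr[1]=1
Ev 2: PC=0 idx=0 pred=T actual=N -> ctr[0]=1
Ev 3: PC=7 idx=1 pred=N actual=T -> ctr[1]=2
Ev 4: PC=7 idx=1 pred=T actual=N -> ctr[1]=1
Ev 5: PC=0 idx=0 pred=N actual=N -> ctr[0]=0
Ev 6: PC=0 idx=0 pred=N actual=T -> ctr[0]=1
Ev 7: PC=7 idx=1 pred=N actual=T -> ctr[1]=2
Ev 8: PC=5 idx=1 pred=T actual=T -> ctr[1]=3
Ev 9: PC=7 idx=1 pred=T actual=T -> ctr[1]=3
Ev 10: PC=7 idx=1 pred=T actual=N -> ctr[1]=2
Ev 11: PC=0 idx=0 pred=N actual=T -> ctr[0]=2
Ev 12: PC=7 idx=1 pred=T actual=T -> ctr[1]=3
Ev 13: PC=5 idx=1 pred=T actual=T -> ctr[1]=3

Answer: 2 3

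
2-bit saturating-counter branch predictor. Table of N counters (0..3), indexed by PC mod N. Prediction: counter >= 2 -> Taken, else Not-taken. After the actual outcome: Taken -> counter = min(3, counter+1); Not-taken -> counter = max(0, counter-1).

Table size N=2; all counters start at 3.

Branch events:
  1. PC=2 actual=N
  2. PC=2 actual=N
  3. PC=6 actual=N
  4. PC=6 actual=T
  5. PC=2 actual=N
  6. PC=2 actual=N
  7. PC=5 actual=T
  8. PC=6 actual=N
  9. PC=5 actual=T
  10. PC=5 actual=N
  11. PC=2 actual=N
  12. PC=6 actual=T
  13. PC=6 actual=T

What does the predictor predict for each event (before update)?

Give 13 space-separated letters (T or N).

Answer: T T N N N N T N T T N N N

Derivation:
Ev 1: PC=2 idx=0 pred=T actual=N -> ctr[0]=2
Ev 2: PC=2 idx=0 pred=T actual=N -> ctr[0]=1
Ev 3: PC=6 idx=0 pred=N actual=N -> ctr[0]=0
Ev 4: PC=6 idx=0 pred=N actual=T -> ctr[0]=1
Ev 5: PC=2 idx=0 pred=N actual=N -> ctr[0]=0
Ev 6: PC=2 idx=0 pred=N actual=N -> ctr[0]=0
Ev 7: PC=5 idx=1 pred=T actual=T -> ctr[1]=3
Ev 8: PC=6 idx=0 pred=N actual=N -> ctr[0]=0
Ev 9: PC=5 idx=1 pred=T actual=T -> ctr[1]=3
Ev 10: PC=5 idx=1 pred=T actual=N -> ctr[1]=2
Ev 11: PC=2 idx=0 pred=N actual=N -> ctr[0]=0
Ev 12: PC=6 idx=0 pred=N actual=T -> ctr[0]=1
Ev 13: PC=6 idx=0 pred=N actual=T -> ctr[0]=2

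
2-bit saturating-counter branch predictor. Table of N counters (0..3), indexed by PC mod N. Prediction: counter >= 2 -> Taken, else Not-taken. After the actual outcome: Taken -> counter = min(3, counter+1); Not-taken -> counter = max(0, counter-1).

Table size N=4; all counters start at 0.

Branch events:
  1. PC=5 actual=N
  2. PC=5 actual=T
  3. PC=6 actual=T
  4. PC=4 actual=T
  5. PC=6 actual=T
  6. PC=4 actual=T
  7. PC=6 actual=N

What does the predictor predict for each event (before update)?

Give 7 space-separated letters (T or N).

Ev 1: PC=5 idx=1 pred=N actual=N -> ctr[1]=0
Ev 2: PC=5 idx=1 pred=N actual=T -> ctr[1]=1
Ev 3: PC=6 idx=2 pred=N actual=T -> ctr[2]=1
Ev 4: PC=4 idx=0 pred=N actual=T -> ctr[0]=1
Ev 5: PC=6 idx=2 pred=N actual=T -> ctr[2]=2
Ev 6: PC=4 idx=0 pred=N actual=T -> ctr[0]=2
Ev 7: PC=6 idx=2 pred=T actual=N -> ctr[2]=1

Answer: N N N N N N T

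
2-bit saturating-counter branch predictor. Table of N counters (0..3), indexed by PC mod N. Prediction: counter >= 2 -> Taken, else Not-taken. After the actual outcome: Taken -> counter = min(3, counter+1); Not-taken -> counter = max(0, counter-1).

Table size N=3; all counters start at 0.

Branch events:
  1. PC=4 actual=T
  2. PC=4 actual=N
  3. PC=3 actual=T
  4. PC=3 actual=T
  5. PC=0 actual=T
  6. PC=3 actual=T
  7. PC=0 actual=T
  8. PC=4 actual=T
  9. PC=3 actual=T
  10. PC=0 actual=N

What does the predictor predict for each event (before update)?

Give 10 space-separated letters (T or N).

Ev 1: PC=4 idx=1 pred=N actual=T -> ctr[1]=1
Ev 2: PC=4 idx=1 pred=N actual=N -> ctr[1]=0
Ev 3: PC=3 idx=0 pred=N actual=T -> ctr[0]=1
Ev 4: PC=3 idx=0 pred=N actual=T -> ctr[0]=2
Ev 5: PC=0 idx=0 pred=T actual=T -> ctr[0]=3
Ev 6: PC=3 idx=0 pred=T actual=T -> ctr[0]=3
Ev 7: PC=0 idx=0 pred=T actual=T -> ctr[0]=3
Ev 8: PC=4 idx=1 pred=N actual=T -> ctr[1]=1
Ev 9: PC=3 idx=0 pred=T actual=T -> ctr[0]=3
Ev 10: PC=0 idx=0 pred=T actual=N -> ctr[0]=2

Answer: N N N N T T T N T T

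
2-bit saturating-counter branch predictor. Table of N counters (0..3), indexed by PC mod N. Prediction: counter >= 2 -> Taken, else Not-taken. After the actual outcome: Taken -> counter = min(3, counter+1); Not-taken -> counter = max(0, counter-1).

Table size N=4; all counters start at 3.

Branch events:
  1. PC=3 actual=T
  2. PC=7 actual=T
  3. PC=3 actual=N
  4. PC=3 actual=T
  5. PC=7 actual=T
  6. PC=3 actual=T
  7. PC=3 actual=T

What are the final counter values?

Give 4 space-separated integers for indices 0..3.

Answer: 3 3 3 3

Derivation:
Ev 1: PC=3 idx=3 pred=T actual=T -> ctr[3]=3
Ev 2: PC=7 idx=3 pred=T actual=T -> ctr[3]=3
Ev 3: PC=3 idx=3 pred=T actual=N -> ctr[3]=2
Ev 4: PC=3 idx=3 pred=T actual=T -> ctr[3]=3
Ev 5: PC=7 idx=3 pred=T actual=T -> ctr[3]=3
Ev 6: PC=3 idx=3 pred=T actual=T -> ctr[3]=3
Ev 7: PC=3 idx=3 pred=T actual=T -> ctr[3]=3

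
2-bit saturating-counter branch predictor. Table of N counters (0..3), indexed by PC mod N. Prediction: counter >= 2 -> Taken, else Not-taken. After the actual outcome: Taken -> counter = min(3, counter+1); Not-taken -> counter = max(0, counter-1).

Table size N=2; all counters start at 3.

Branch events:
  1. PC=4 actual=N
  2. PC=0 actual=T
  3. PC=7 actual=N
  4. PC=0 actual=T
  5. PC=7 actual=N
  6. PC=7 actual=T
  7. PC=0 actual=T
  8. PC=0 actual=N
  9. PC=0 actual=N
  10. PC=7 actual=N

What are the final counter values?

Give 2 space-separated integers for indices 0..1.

Answer: 1 1

Derivation:
Ev 1: PC=4 idx=0 pred=T actual=N -> ctr[0]=2
Ev 2: PC=0 idx=0 pred=T actual=T -> ctr[0]=3
Ev 3: PC=7 idx=1 pred=T actual=N -> ctr[1]=2
Ev 4: PC=0 idx=0 pred=T actual=T -> ctr[0]=3
Ev 5: PC=7 idx=1 pred=T actual=N -> ctr[1]=1
Ev 6: PC=7 idx=1 pred=N actual=T -> ctr[1]=2
Ev 7: PC=0 idx=0 pred=T actual=T -> ctr[0]=3
Ev 8: PC=0 idx=0 pred=T actual=N -> ctr[0]=2
Ev 9: PC=0 idx=0 pred=T actual=N -> ctr[0]=1
Ev 10: PC=7 idx=1 pred=T actual=N -> ctr[1]=1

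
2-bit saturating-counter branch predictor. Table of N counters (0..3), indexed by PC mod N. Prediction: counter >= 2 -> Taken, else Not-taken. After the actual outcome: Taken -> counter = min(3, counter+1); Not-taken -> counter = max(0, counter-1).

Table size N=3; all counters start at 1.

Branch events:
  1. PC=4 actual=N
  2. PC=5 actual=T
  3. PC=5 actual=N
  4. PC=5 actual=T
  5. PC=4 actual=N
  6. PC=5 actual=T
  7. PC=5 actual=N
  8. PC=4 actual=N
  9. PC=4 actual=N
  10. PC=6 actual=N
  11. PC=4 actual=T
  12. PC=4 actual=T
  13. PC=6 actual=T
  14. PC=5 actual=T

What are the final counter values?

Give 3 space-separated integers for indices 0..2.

Ev 1: PC=4 idx=1 pred=N actual=N -> ctr[1]=0
Ev 2: PC=5 idx=2 pred=N actual=T -> ctr[2]=2
Ev 3: PC=5 idx=2 pred=T actual=N -> ctr[2]=1
Ev 4: PC=5 idx=2 pred=N actual=T -> ctr[2]=2
Ev 5: PC=4 idx=1 pred=N actual=N -> ctr[1]=0
Ev 6: PC=5 idx=2 pred=T actual=T -> ctr[2]=3
Ev 7: PC=5 idx=2 pred=T actual=N -> ctr[2]=2
Ev 8: PC=4 idx=1 pred=N actual=N -> ctr[1]=0
Ev 9: PC=4 idx=1 pred=N actual=N -> ctr[1]=0
Ev 10: PC=6 idx=0 pred=N actual=N -> ctr[0]=0
Ev 11: PC=4 idx=1 pred=N actual=T -> ctr[1]=1
Ev 12: PC=4 idx=1 pred=N actual=T -> ctr[1]=2
Ev 13: PC=6 idx=0 pred=N actual=T -> ctr[0]=1
Ev 14: PC=5 idx=2 pred=T actual=T -> ctr[2]=3

Answer: 1 2 3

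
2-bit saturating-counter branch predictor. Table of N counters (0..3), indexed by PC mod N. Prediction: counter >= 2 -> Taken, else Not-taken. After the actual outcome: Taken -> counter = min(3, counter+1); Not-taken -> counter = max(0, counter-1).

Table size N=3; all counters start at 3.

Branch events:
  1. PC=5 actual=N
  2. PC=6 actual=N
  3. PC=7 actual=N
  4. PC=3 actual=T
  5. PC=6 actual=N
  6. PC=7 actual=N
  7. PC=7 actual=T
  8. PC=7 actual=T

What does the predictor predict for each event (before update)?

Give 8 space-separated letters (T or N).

Ev 1: PC=5 idx=2 pred=T actual=N -> ctr[2]=2
Ev 2: PC=6 idx=0 pred=T actual=N -> ctr[0]=2
Ev 3: PC=7 idx=1 pred=T actual=N -> ctr[1]=2
Ev 4: PC=3 idx=0 pred=T actual=T -> ctr[0]=3
Ev 5: PC=6 idx=0 pred=T actual=N -> ctr[0]=2
Ev 6: PC=7 idx=1 pred=T actual=N -> ctr[1]=1
Ev 7: PC=7 idx=1 pred=N actual=T -> ctr[1]=2
Ev 8: PC=7 idx=1 pred=T actual=T -> ctr[1]=3

Answer: T T T T T T N T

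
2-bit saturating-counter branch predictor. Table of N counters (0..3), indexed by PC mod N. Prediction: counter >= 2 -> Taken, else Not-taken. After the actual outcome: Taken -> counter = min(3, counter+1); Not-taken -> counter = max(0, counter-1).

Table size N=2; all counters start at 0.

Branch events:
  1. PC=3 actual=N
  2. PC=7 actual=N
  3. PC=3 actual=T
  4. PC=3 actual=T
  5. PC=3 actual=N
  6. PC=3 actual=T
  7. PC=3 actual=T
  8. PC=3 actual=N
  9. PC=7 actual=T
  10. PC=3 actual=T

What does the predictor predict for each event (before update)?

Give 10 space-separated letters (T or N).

Answer: N N N N T N T T T T

Derivation:
Ev 1: PC=3 idx=1 pred=N actual=N -> ctr[1]=0
Ev 2: PC=7 idx=1 pred=N actual=N -> ctr[1]=0
Ev 3: PC=3 idx=1 pred=N actual=T -> ctr[1]=1
Ev 4: PC=3 idx=1 pred=N actual=T -> ctr[1]=2
Ev 5: PC=3 idx=1 pred=T actual=N -> ctr[1]=1
Ev 6: PC=3 idx=1 pred=N actual=T -> ctr[1]=2
Ev 7: PC=3 idx=1 pred=T actual=T -> ctr[1]=3
Ev 8: PC=3 idx=1 pred=T actual=N -> ctr[1]=2
Ev 9: PC=7 idx=1 pred=T actual=T -> ctr[1]=3
Ev 10: PC=3 idx=1 pred=T actual=T -> ctr[1]=3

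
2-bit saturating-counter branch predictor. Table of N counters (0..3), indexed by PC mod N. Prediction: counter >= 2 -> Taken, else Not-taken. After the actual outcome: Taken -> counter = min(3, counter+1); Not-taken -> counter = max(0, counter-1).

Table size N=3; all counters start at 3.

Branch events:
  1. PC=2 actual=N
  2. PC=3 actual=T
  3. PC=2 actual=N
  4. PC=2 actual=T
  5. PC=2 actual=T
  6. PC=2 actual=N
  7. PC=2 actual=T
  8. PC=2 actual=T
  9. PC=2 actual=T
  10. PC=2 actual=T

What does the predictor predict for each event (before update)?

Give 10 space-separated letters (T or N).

Answer: T T T N T T T T T T

Derivation:
Ev 1: PC=2 idx=2 pred=T actual=N -> ctr[2]=2
Ev 2: PC=3 idx=0 pred=T actual=T -> ctr[0]=3
Ev 3: PC=2 idx=2 pred=T actual=N -> ctr[2]=1
Ev 4: PC=2 idx=2 pred=N actual=T -> ctr[2]=2
Ev 5: PC=2 idx=2 pred=T actual=T -> ctr[2]=3
Ev 6: PC=2 idx=2 pred=T actual=N -> ctr[2]=2
Ev 7: PC=2 idx=2 pred=T actual=T -> ctr[2]=3
Ev 8: PC=2 idx=2 pred=T actual=T -> ctr[2]=3
Ev 9: PC=2 idx=2 pred=T actual=T -> ctr[2]=3
Ev 10: PC=2 idx=2 pred=T actual=T -> ctr[2]=3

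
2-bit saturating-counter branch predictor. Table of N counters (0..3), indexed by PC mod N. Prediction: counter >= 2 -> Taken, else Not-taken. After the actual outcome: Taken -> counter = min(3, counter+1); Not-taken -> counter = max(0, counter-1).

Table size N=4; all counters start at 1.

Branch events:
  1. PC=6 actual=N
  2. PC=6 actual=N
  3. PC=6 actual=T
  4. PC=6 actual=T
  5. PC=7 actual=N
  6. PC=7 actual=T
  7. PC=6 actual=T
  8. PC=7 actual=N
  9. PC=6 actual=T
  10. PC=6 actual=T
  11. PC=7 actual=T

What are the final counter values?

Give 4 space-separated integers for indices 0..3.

Ev 1: PC=6 idx=2 pred=N actual=N -> ctr[2]=0
Ev 2: PC=6 idx=2 pred=N actual=N -> ctr[2]=0
Ev 3: PC=6 idx=2 pred=N actual=T -> ctr[2]=1
Ev 4: PC=6 idx=2 pred=N actual=T -> ctr[2]=2
Ev 5: PC=7 idx=3 pred=N actual=N -> ctr[3]=0
Ev 6: PC=7 idx=3 pred=N actual=T -> ctr[3]=1
Ev 7: PC=6 idx=2 pred=T actual=T -> ctr[2]=3
Ev 8: PC=7 idx=3 pred=N actual=N -> ctr[3]=0
Ev 9: PC=6 idx=2 pred=T actual=T -> ctr[2]=3
Ev 10: PC=6 idx=2 pred=T actual=T -> ctr[2]=3
Ev 11: PC=7 idx=3 pred=N actual=T -> ctr[3]=1

Answer: 1 1 3 1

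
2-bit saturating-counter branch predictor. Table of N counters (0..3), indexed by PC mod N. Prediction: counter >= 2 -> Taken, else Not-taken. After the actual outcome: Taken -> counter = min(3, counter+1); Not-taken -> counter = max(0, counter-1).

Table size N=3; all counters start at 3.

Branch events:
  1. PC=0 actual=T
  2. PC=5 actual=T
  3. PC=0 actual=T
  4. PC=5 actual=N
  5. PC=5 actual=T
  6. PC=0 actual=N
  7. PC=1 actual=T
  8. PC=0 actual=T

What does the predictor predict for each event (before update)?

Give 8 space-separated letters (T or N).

Ev 1: PC=0 idx=0 pred=T actual=T -> ctr[0]=3
Ev 2: PC=5 idx=2 pred=T actual=T -> ctr[2]=3
Ev 3: PC=0 idx=0 pred=T actual=T -> ctr[0]=3
Ev 4: PC=5 idx=2 pred=T actual=N -> ctr[2]=2
Ev 5: PC=5 idx=2 pred=T actual=T -> ctr[2]=3
Ev 6: PC=0 idx=0 pred=T actual=N -> ctr[0]=2
Ev 7: PC=1 idx=1 pred=T actual=T -> ctr[1]=3
Ev 8: PC=0 idx=0 pred=T actual=T -> ctr[0]=3

Answer: T T T T T T T T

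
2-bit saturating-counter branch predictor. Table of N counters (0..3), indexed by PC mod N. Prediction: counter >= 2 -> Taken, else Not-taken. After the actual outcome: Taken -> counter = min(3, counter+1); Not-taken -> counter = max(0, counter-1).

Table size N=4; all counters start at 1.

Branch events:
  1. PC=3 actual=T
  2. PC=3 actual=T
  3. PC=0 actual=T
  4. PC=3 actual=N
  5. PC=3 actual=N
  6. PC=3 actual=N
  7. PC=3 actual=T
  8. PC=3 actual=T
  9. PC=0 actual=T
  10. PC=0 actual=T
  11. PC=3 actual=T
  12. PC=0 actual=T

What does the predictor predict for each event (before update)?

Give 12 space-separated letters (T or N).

Answer: N T N T T N N N T T T T

Derivation:
Ev 1: PC=3 idx=3 pred=N actual=T -> ctr[3]=2
Ev 2: PC=3 idx=3 pred=T actual=T -> ctr[3]=3
Ev 3: PC=0 idx=0 pred=N actual=T -> ctr[0]=2
Ev 4: PC=3 idx=3 pred=T actual=N -> ctr[3]=2
Ev 5: PC=3 idx=3 pred=T actual=N -> ctr[3]=1
Ev 6: PC=3 idx=3 pred=N actual=N -> ctr[3]=0
Ev 7: PC=3 idx=3 pred=N actual=T -> ctr[3]=1
Ev 8: PC=3 idx=3 pred=N actual=T -> ctr[3]=2
Ev 9: PC=0 idx=0 pred=T actual=T -> ctr[0]=3
Ev 10: PC=0 idx=0 pred=T actual=T -> ctr[0]=3
Ev 11: PC=3 idx=3 pred=T actual=T -> ctr[3]=3
Ev 12: PC=0 idx=0 pred=T actual=T -> ctr[0]=3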